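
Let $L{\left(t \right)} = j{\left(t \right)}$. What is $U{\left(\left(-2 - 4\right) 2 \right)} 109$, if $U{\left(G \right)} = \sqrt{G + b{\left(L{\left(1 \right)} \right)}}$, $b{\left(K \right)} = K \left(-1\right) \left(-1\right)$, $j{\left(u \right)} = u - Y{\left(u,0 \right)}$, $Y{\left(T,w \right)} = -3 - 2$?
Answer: $109 i \sqrt{6} \approx 266.99 i$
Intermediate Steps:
$Y{\left(T,w \right)} = -5$
$j{\left(u \right)} = 5 + u$ ($j{\left(u \right)} = u - -5 = u + 5 = 5 + u$)
$L{\left(t \right)} = 5 + t$
$b{\left(K \right)} = K$ ($b{\left(K \right)} = - K \left(-1\right) = K$)
$U{\left(G \right)} = \sqrt{6 + G}$ ($U{\left(G \right)} = \sqrt{G + \left(5 + 1\right)} = \sqrt{G + 6} = \sqrt{6 + G}$)
$U{\left(\left(-2 - 4\right) 2 \right)} 109 = \sqrt{6 + \left(-2 - 4\right) 2} \cdot 109 = \sqrt{6 - 12} \cdot 109 = \sqrt{-6} \cdot 109 = i \sqrt{6} \cdot 109 = 109 i \sqrt{6}$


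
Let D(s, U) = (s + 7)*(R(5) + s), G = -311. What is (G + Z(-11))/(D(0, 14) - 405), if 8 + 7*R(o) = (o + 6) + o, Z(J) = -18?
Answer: 329/397 ≈ 0.82872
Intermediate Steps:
R(o) = -2/7 + 2*o/7 (R(o) = -8/7 + ((o + 6) + o)/7 = -8/7 + ((6 + o) + o)/7 = -8/7 + (6 + 2*o)/7 = -8/7 + (6/7 + 2*o/7) = -2/7 + 2*o/7)
D(s, U) = (7 + s)*(8/7 + s) (D(s, U) = (s + 7)*((-2/7 + (2/7)*5) + s) = (7 + s)*((-2/7 + 10/7) + s) = (7 + s)*(8/7 + s))
(G + Z(-11))/(D(0, 14) - 405) = (-311 - 18)/((8 + 0**2 + (57/7)*0) - 405) = -329/((8 + 0 + 0) - 405) = -329/(8 - 405) = -329/(-397) = -329*(-1/397) = 329/397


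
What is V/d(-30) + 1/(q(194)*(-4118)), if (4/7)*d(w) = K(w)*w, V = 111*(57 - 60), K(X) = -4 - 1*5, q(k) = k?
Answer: -59118113/83883660 ≈ -0.70476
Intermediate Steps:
K(X) = -9 (K(X) = -4 - 5 = -9)
V = -333 (V = 111*(-3) = -333)
d(w) = -63*w/4 (d(w) = 7*(-9*w)/4 = -63*w/4)
V/d(-30) + 1/(q(194)*(-4118)) = -333/((-63/4*(-30))) + 1/(194*(-4118)) = -333/945/2 + (1/194)*(-1/4118) = -333*2/945 - 1/798892 = -74/105 - 1/798892 = -59118113/83883660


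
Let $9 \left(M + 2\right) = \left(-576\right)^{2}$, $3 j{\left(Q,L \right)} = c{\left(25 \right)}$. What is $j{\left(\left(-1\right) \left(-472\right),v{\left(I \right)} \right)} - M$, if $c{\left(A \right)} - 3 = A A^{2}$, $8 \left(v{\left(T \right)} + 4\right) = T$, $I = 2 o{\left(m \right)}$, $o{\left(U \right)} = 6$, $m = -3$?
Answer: $- \frac{94958}{3} \approx -31653.0$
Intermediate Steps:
$I = 12$ ($I = 2 \cdot 6 = 12$)
$v{\left(T \right)} = -4 + \frac{T}{8}$
$c{\left(A \right)} = 3 + A^{3}$ ($c{\left(A \right)} = 3 + A A^{2} = 3 + A^{3}$)
$j{\left(Q,L \right)} = \frac{15628}{3}$ ($j{\left(Q,L \right)} = \frac{3 + 25^{3}}{3} = \frac{3 + 15625}{3} = \frac{1}{3} \cdot 15628 = \frac{15628}{3}$)
$M = 36862$ ($M = -2 + \frac{\left(-576\right)^{2}}{9} = -2 + \frac{1}{9} \cdot 331776 = -2 + 36864 = 36862$)
$j{\left(\left(-1\right) \left(-472\right),v{\left(I \right)} \right)} - M = \frac{15628}{3} - 36862 = - \frac{94958}{3}$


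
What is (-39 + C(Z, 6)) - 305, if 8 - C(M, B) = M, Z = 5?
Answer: -341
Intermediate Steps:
C(M, B) = 8 - M
(-39 + C(Z, 6)) - 305 = (-39 + (8 - 1*5)) - 305 = (-39 + (8 - 5)) - 305 = (-39 + 3) - 305 = -36 - 305 = -341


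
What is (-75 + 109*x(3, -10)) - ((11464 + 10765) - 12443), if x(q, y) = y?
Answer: -10951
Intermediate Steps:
(-75 + 109*x(3, -10)) - ((11464 + 10765) - 12443) = (-75 + 109*(-10)) - ((11464 + 10765) - 12443) = (-75 - 1090) - (22229 - 12443) = -1165 - 1*9786 = -1165 - 9786 = -10951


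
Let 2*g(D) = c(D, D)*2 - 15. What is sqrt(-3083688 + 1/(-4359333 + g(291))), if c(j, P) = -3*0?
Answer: I*sqrt(234407771798905875930)/8718681 ≈ 1756.0*I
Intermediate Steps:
c(j, P) = 0
g(D) = -15/2 (g(D) = (0*2 - 15)/2 = (0 - 15)/2 = (1/2)*(-15) = -15/2)
sqrt(-3083688 + 1/(-4359333 + g(291))) = sqrt(-3083688 + 1/(-4359333 - 15/2)) = sqrt(-3083688 + 1/(-8718681/2)) = sqrt(-3083688 - 2/8718681) = sqrt(-26885691975530/8718681) = I*sqrt(234407771798905875930)/8718681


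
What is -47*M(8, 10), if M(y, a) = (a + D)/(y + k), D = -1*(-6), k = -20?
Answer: 188/3 ≈ 62.667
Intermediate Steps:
D = 6
M(y, a) = (6 + a)/(-20 + y) (M(y, a) = (a + 6)/(y - 20) = (6 + a)/(-20 + y))
-47*M(8, 10) = -47*(6 + 10)/(-20 + 8) = -47*16/(-12) = -(-47)*16/12 = -47*(-4/3) = 188/3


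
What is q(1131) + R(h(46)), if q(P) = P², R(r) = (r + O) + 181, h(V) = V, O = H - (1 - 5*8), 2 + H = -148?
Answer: 1279277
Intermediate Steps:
H = -150 (H = -2 - 148 = -150)
O = -111 (O = -150 - (1 - 5*8) = -150 - (1 - 40) = -150 - 1*(-39) = -150 + 39 = -111)
R(r) = 70 + r (R(r) = (r - 111) + 181 = (-111 + r) + 181 = 70 + r)
q(1131) + R(h(46)) = 1131² + (70 + 46) = 1279161 + 116 = 1279277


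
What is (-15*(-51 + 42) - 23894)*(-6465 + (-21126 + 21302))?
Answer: 149420351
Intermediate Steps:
(-15*(-51 + 42) - 23894)*(-6465 + (-21126 + 21302)) = (-15*(-9) - 23894)*(-6465 + 176) = (135 - 23894)*(-6289) = -23759*(-6289) = 149420351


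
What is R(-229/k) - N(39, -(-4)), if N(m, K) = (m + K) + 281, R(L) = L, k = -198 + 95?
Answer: -33143/103 ≈ -321.78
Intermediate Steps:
k = -103
N(m, K) = 281 + K + m (N(m, K) = (K + m) + 281 = 281 + K + m)
R(-229/k) - N(39, -(-4)) = -229/(-103) - (281 - (-4) + 39) = -229*(-1/103) - (281 - 4*(-1) + 39) = 229/103 - (281 + 4 + 39) = 229/103 - 1*324 = 229/103 - 324 = -33143/103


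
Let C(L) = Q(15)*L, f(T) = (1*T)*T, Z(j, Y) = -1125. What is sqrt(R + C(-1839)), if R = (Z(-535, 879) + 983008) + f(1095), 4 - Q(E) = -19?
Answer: sqrt(2138611) ≈ 1462.4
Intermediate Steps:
Q(E) = 23 (Q(E) = 4 - 1*(-19) = 4 + 19 = 23)
f(T) = T**2 (f(T) = T*T = T**2)
C(L) = 23*L
R = 2180908 (R = (-1125 + 983008) + 1095**2 = 981883 + 1199025 = 2180908)
sqrt(R + C(-1839)) = sqrt(2180908 + 23*(-1839)) = sqrt(2180908 - 42297) = sqrt(2138611)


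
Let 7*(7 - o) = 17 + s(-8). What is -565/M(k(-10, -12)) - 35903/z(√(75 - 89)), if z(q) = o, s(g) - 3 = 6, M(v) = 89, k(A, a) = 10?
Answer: -973068/89 ≈ -10933.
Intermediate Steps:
s(g) = 9 (s(g) = 3 + 6 = 9)
o = 23/7 (o = 7 - (17 + 9)/7 = 7 - ⅐*26 = 7 - 26/7 = 23/7 ≈ 3.2857)
z(q) = 23/7
-565/M(k(-10, -12)) - 35903/z(√(75 - 89)) = -565/89 - 35903/23/7 = -565*1/89 - 35903*7/23 = -565/89 - 10927 = -973068/89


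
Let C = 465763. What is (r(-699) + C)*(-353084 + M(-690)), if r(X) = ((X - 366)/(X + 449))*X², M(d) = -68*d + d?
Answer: -19540487728601/25 ≈ -7.8162e+11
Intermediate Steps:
M(d) = -67*d
r(X) = X²*(-366 + X)/(449 + X) (r(X) = ((-366 + X)/(449 + X))*X² = X²*(-366 + X)/(449 + X))
(r(-699) + C)*(-353084 + M(-690)) = ((-699)²*(-366 - 699)/(449 - 699) + 465763)*(-353084 - 67*(-690)) = (488601*(-1065)/(-250) + 465763)*(-353084 + 46230) = (488601*(-1/250)*(-1065) + 465763)*(-306854) = (104072013/50 + 465763)*(-306854) = (127360163/50)*(-306854) = -19540487728601/25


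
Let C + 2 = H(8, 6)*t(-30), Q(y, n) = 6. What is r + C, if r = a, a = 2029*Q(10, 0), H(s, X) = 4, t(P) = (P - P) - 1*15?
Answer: 12112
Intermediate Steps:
t(P) = -15 (t(P) = 0 - 15 = -15)
C = -62 (C = -2 + 4*(-15) = -2 - 60 = -62)
a = 12174 (a = 2029*6 = 12174)
r = 12174
r + C = 12174 - 62 = 12112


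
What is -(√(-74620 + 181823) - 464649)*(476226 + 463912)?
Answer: 436834181562 - 940138*√107203 ≈ 4.3653e+11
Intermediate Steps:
-(√(-74620 + 181823) - 464649)*(476226 + 463912) = -(√107203 - 464649)*940138 = -(-464649 + √107203)*940138 = -(-436834181562 + 940138*√107203) = 436834181562 - 940138*√107203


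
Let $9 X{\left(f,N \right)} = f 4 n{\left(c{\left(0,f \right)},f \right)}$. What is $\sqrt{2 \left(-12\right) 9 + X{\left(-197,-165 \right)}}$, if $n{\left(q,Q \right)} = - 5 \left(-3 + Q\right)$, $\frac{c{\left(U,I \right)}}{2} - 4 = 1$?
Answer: $\frac{2 i \sqrt{197486}}{3} \approx 296.26 i$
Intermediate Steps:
$c{\left(U,I \right)} = 10$ ($c{\left(U,I \right)} = 8 + 2 \cdot 1 = 8 + 2 = 10$)
$n{\left(q,Q \right)} = 15 - 5 Q$
$X{\left(f,N \right)} = \frac{4 f \left(15 - 5 f\right)}{9}$ ($X{\left(f,N \right)} = \frac{f 4 \left(15 - 5 f\right)}{9} = \frac{4 f \left(15 - 5 f\right)}{9}$)
$\sqrt{2 \left(-12\right) 9 + X{\left(-197,-165 \right)}} = \sqrt{2 \left(-12\right) 9 + \frac{20}{9} \left(-197\right) \left(3 - -197\right)} = \sqrt{\left(-24\right) 9 + \frac{20}{9} \left(-197\right) \left(3 + 197\right)} = \sqrt{-216 + \frac{20}{9} \left(-197\right) 200} = \sqrt{-216 - \frac{788000}{9}} = \sqrt{- \frac{789944}{9}} = \frac{2 i \sqrt{197486}}{3}$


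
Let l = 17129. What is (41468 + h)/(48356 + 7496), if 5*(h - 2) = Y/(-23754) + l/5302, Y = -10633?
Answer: 3264361389029/4396379987010 ≈ 0.74251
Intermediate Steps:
h = 430673878/157429635 (h = 2 + (-10633/(-23754) + 17129/5302)/5 = 2 + (-10633*(-1/23754) + 17129*(1/5302))/5 = 2 + (10633/23754 + 17129/5302)/5 = 2 + (⅕)*(115814608/31485927) = 2 + 115814608/157429635 = 430673878/157429635 ≈ 2.7357)
(41468 + h)/(48356 + 7496) = (41468 + 430673878/157429635)/(48356 + 7496) = (6528722778058/157429635)/55852 = (6528722778058/157429635)*(1/55852) = 3264361389029/4396379987010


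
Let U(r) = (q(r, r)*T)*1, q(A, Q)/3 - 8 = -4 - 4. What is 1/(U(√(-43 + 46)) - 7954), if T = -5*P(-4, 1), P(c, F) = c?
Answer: -1/7954 ≈ -0.00012572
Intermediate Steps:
T = 20 (T = -5*(-4) = 20)
q(A, Q) = 0 (q(A, Q) = 24 + 3*(-4 - 4) = 24 + 3*(-8) = 24 - 24 = 0)
U(r) = 0 (U(r) = (0*20)*1 = 0*1 = 0)
1/(U(√(-43 + 46)) - 7954) = 1/(0 - 7954) = 1/(-7954) = -1/7954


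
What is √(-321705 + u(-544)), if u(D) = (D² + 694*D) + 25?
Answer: 284*I*√5 ≈ 635.04*I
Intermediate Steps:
u(D) = 25 + D² + 694*D
√(-321705 + u(-544)) = √(-321705 + (25 + (-544)² + 694*(-544))) = √(-321705 + (25 + 295936 - 377536)) = √(-321705 - 81575) = √(-403280) = 284*I*√5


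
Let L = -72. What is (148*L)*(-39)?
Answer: 415584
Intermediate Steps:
(148*L)*(-39) = (148*(-72))*(-39) = -10656*(-39) = 415584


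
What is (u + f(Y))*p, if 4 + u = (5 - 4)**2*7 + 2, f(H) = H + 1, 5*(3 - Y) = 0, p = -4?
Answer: -36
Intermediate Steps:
Y = 3 (Y = 3 - 1/5*0 = 3 + 0 = 3)
f(H) = 1 + H
u = 5 (u = -4 + ((5 - 4)**2*7 + 2) = -4 + (1**2*7 + 2) = -4 + (1*7 + 2) = -4 + (7 + 2) = -4 + 9 = 5)
(u + f(Y))*p = (5 + (1 + 3))*(-4) = (5 + 4)*(-4) = 9*(-4) = -36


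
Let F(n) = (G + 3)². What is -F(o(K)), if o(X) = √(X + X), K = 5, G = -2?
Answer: -1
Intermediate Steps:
o(X) = √2*√X (o(X) = √(2*X) = √2*√X)
F(n) = 1 (F(n) = (-2 + 3)² = 1² = 1)
-F(o(K)) = -1*1 = -1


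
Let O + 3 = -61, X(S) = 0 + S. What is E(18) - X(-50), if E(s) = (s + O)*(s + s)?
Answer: -1606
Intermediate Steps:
X(S) = S
O = -64 (O = -3 - 61 = -64)
E(s) = 2*s*(-64 + s) (E(s) = (s - 64)*(s + s) = (-64 + s)*(2*s) = 2*s*(-64 + s))
E(18) - X(-50) = 2*18*(-64 + 18) - 1*(-50) = 2*18*(-46) + 50 = -1656 + 50 = -1606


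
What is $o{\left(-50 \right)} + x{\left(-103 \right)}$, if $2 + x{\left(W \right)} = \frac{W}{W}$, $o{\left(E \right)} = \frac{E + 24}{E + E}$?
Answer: $- \frac{37}{50} \approx -0.74$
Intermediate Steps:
$o{\left(E \right)} = \frac{24 + E}{2 E}$
$x{\left(W \right)} = -1$ ($x{\left(W \right)} = -2 + \frac{W}{W} = -2 + 1 = -1$)
$o{\left(-50 \right)} + x{\left(-103 \right)} = \frac{24 - 50}{2 \left(-50\right)} - 1 = \frac{1}{2} \left(- \frac{1}{50}\right) \left(-26\right) - 1 = \frac{13}{50} - 1 = - \frac{37}{50}$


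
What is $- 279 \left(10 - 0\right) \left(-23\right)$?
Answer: $64170$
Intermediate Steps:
$- 279 \left(10 - 0\right) \left(-23\right) = - 279 \left(10 + \left(\left(-5 + 0\right) + 5\right)\right) \left(-23\right) = - 279 \left(10 + \left(-5 + 5\right)\right) \left(-23\right) = - 279 \left(10 + 0\right) \left(-23\right) = - 279 \cdot 10 \left(-23\right) = \left(-279\right) \left(-230\right) = 64170$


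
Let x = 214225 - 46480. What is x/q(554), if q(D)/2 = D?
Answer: 167745/1108 ≈ 151.39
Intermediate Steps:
q(D) = 2*D
x = 167745
x/q(554) = 167745/((2*554)) = 167745/1108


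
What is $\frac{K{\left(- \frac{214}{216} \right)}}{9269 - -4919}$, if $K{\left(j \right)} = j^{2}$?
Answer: $\frac{11449}{165488832} \approx 6.9183 \cdot 10^{-5}$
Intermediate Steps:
$\frac{K{\left(- \frac{214}{216} \right)}}{9269 - -4919} = \frac{\left(- \frac{214}{216}\right)^{2}}{9269 - -4919} = \frac{\left(\left(-214\right) \frac{1}{216}\right)^{2}}{9269 + 4919} = \frac{\left(- \frac{107}{108}\right)^{2}}{14188} = \frac{11449}{11664} \cdot \frac{1}{14188} = \frac{11449}{165488832}$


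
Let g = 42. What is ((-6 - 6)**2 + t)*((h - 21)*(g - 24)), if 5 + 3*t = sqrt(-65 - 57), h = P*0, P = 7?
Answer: -53802 - 126*I*sqrt(122) ≈ -53802.0 - 1391.7*I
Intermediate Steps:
h = 0 (h = 7*0 = 0)
t = -5/3 + I*sqrt(122)/3 (t = -5/3 + sqrt(-65 - 57)/3 = -5/3 + sqrt(-122)/3 = -5/3 + (I*sqrt(122))/3 = -5/3 + I*sqrt(122)/3 ≈ -1.6667 + 3.6818*I)
((-6 - 6)**2 + t)*((h - 21)*(g - 24)) = ((-6 - 6)**2 + (-5/3 + I*sqrt(122)/3))*((0 - 21)*(42 - 24)) = ((-12)**2 + (-5/3 + I*sqrt(122)/3))*(-21*18) = (144 + (-5/3 + I*sqrt(122)/3))*(-378) = (427/3 + I*sqrt(122)/3)*(-378) = -53802 - 126*I*sqrt(122)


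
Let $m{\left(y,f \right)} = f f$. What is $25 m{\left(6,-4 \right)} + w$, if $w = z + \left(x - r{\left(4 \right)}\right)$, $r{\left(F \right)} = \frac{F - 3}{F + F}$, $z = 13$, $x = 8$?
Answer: $\frac{3367}{8} \approx 420.88$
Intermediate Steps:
$r{\left(F \right)} = \frac{-3 + F}{2 F}$
$m{\left(y,f \right)} = f^{2}$
$w = \frac{167}{8}$ ($w = 13 + \left(8 - \frac{-3 + 4}{2 \cdot 4}\right) = 13 + \left(8 - \frac{1}{2} \cdot \frac{1}{4} \cdot 1\right) = 13 + \left(8 - \frac{1}{8}\right) = 13 + \frac{63}{8} = \frac{167}{8} \approx 20.875$)
$25 m{\left(6,-4 \right)} + w = 25 \left(-4\right)^{2} + \frac{167}{8} = 25 \cdot 16 + \frac{167}{8} = 400 + \frac{167}{8} = \frac{3367}{8}$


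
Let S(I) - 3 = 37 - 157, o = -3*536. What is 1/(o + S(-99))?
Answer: -1/1725 ≈ -0.00057971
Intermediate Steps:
o = -1608
S(I) = -117 (S(I) = 3 + (37 - 157) = 3 - 120 = -117)
1/(o + S(-99)) = 1/(-1608 - 117) = 1/(-1725) = -1/1725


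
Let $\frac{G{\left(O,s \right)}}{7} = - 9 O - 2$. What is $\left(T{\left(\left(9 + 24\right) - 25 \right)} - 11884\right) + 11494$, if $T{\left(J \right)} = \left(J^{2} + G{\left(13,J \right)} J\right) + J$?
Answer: $-6982$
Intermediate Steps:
$G{\left(O,s \right)} = -14 - 63 O$ ($G{\left(O,s \right)} = 7 \left(- 9 O - 2\right) = 7 \left(-2 - 9 O\right) = -14 - 63 O$)
$T{\left(J \right)} = J^{2} - 832 J$ ($T{\left(J \right)} = \left(J^{2} + \left(-14 - 819\right) J\right) + J = \left(J^{2} - 833 J\right) + J = J^{2} - 832 J$)
$\left(T{\left(\left(9 + 24\right) - 25 \right)} - 11884\right) + 11494 = \left(\left(\left(9 + 24\right) - 25\right) \left(-832 + \left(\left(9 + 24\right) - 25\right)\right) - 11884\right) + 11494 = \left(\left(33 - 25\right) \left(-832 + \left(33 - 25\right)\right) - 11884\right) + 11494 = \left(8 \left(-832 + 8\right) - 11884\right) + 11494 = \left(8 \left(-824\right) - 11884\right) + 11494 = \left(-6592 - 11884\right) + 11494 = -18476 + 11494 = -6982$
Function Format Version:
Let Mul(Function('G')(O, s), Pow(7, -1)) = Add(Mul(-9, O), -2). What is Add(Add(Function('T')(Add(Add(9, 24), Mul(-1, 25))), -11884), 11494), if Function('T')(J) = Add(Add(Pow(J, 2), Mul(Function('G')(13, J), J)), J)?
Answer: -6982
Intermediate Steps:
Function('G')(O, s) = Add(-14, Mul(-63, O)) (Function('G')(O, s) = Mul(7, Add(Mul(-9, O), -2)) = Mul(7, Add(-2, Mul(-9, O))) = Add(-14, Mul(-63, O)))
Function('T')(J) = Add(Pow(J, 2), Mul(-832, J)) (Function('T')(J) = Add(Add(Pow(J, 2), Mul(Add(-14, Mul(-63, 13)), J)), J) = Add(Add(Pow(J, 2), Mul(Add(-14, -819), J)), J) = Add(Add(Pow(J, 2), Mul(-833, J)), J) = Add(Pow(J, 2), Mul(-832, J)))
Add(Add(Function('T')(Add(Add(9, 24), Mul(-1, 25))), -11884), 11494) = Add(Add(Mul(Add(Add(9, 24), Mul(-1, 25)), Add(-832, Add(Add(9, 24), Mul(-1, 25)))), -11884), 11494) = Add(Add(Mul(Add(33, -25), Add(-832, Add(33, -25))), -11884), 11494) = Add(Add(Mul(8, Add(-832, 8)), -11884), 11494) = Add(Add(Mul(8, -824), -11884), 11494) = Add(Add(-6592, -11884), 11494) = Add(-18476, 11494) = -6982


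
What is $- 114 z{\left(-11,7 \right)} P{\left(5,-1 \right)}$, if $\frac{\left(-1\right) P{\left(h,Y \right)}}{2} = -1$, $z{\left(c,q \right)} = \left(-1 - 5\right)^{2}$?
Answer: $-8208$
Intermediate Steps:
$z{\left(c,q \right)} = 36$ ($z{\left(c,q \right)} = \left(-6\right)^{2} = 36$)
$P{\left(h,Y \right)} = 2$ ($P{\left(h,Y \right)} = \left(-2\right) \left(-1\right) = 2$)
$- 114 z{\left(-11,7 \right)} P{\left(5,-1 \right)} = \left(-114\right) 36 \cdot 2 = \left(-4104\right) 2 = -8208$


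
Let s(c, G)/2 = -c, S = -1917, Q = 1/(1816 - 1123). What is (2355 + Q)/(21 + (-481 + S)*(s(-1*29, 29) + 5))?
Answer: -1632016/104679729 ≈ -0.015591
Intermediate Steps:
Q = 1/693 ≈ 0.0014430
s(c, G) = -2*c (s(c, G) = 2*(-c) = -2*c)
(2355 + Q)/(21 + (-481 + S)*(s(-1*29, 29) + 5)) = (2355 + 1/693)/(21 + (-481 - 1917)*(-(-2)*29 + 5)) = 1632016/(693*(21 - 2398*(-2*(-29) + 5))) = 1632016/(693*(21 - 2398*(58 + 5))) = 1632016/(693*(21 - 2398*63)) = 1632016/(693*(21 - 151074)) = (1632016/693)/(-151053) = (1632016/693)*(-1/151053) = -1632016/104679729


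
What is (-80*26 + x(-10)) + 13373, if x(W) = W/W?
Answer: 11294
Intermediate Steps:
x(W) = 1
(-80*26 + x(-10)) + 13373 = (-80*26 + 1) + 13373 = (-2080 + 1) + 13373 = -2079 + 13373 = 11294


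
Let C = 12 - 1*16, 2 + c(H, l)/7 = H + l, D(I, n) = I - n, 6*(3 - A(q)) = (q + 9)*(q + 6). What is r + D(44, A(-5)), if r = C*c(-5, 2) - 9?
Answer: 518/3 ≈ 172.67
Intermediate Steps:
A(q) = 3 - (6 + q)*(9 + q)/6 (A(q) = 3 - (q + 9)*(q + 6)/6 = 3 - (9 + q)*(6 + q)/6 = 3 - (6 + q)*(9 + q)/6)
c(H, l) = -14 + 7*H + 7*l (c(H, l) = -14 + 7*(H + l) = -14 + (7*H + 7*l) = -14 + 7*H + 7*l)
C = -4 (C = 12 - 16 = -4)
r = 131 (r = -4*(-14 + 7*(-5) + 7*2) - 9 = -4*(-14 - 35 + 14) - 9 = -4*(-35) - 9 = 140 - 9 = 131)
r + D(44, A(-5)) = 131 + (44 - (-6 - 5/2*(-5) - 1/6*(-5)**2)) = 131 + (44 - (-6 + 25/2 - 1/6*25)) = 131 + (44 - (-6 + 25/2 - 25/6)) = 131 + (44 - 1*7/3) = 131 + (44 - 7/3) = 131 + 125/3 = 518/3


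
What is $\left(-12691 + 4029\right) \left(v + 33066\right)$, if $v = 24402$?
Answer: $-497787816$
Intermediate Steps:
$\left(-12691 + 4029\right) \left(v + 33066\right) = \left(-12691 + 4029\right) \left(24402 + 33066\right) = \left(-8662\right) 57468 = -497787816$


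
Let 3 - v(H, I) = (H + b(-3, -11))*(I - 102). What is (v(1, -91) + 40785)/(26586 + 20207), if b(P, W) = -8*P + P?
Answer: 45034/46793 ≈ 0.96241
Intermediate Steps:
b(P, W) = -7*P
v(H, I) = 3 - (-102 + I)*(21 + H) (v(H, I) = 3 - (H - 7*(-3))*(I - 102) = 3 - (H + 21)*(-102 + I) = 3 - (21 + H)*(-102 + I) = 3 - (-102 + I)*(21 + H))
(v(1, -91) + 40785)/(26586 + 20207) = ((2145 - 21*(-91) + 102*1 - 1*1*(-91)) + 40785)/(26586 + 20207) = ((2145 + 1911 + 102 + 91) + 40785)/46793 = (4249 + 40785)*(1/46793) = 45034*(1/46793) = 45034/46793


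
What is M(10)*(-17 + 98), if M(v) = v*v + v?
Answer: 8910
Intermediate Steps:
M(v) = v + v² (M(v) = v² + v = v + v²)
M(10)*(-17 + 98) = (10*(1 + 10))*(-17 + 98) = (10*11)*81 = 110*81 = 8910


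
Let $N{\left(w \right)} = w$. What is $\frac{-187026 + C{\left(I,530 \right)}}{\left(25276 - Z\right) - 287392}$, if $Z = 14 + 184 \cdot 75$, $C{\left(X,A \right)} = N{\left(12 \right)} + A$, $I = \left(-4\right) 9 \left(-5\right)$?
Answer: $\frac{93242}{137965} \approx 0.67584$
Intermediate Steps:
$I = 180$ ($I = \left(-36\right) \left(-5\right) = 180$)
$C{\left(X,A \right)} = 12 + A$
$Z = 13814$ ($Z = 14 + 13800 = 13814$)
$\frac{-187026 + C{\left(I,530 \right)}}{\left(25276 - Z\right) - 287392} = \frac{-187026 + \left(12 + 530\right)}{\left(25276 - 13814\right) - 287392} = \frac{-187026 + 542}{\left(25276 - 13814\right) - 287392} = - \frac{186484}{11462 - 287392} = - \frac{186484}{-275930} = \left(-186484\right) \left(- \frac{1}{275930}\right) = \frac{93242}{137965}$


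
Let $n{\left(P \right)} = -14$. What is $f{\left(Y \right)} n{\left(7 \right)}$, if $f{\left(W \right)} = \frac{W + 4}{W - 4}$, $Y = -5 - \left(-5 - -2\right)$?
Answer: $\frac{14}{3} \approx 4.6667$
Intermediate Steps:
$Y = -2$ ($Y = -5 - \left(-5 + 2\right) = -5 - -3 = -5 + 3 = -2$)
$f{\left(W \right)} = \frac{4 + W}{-4 + W}$
$f{\left(Y \right)} n{\left(7 \right)} = \frac{4 - 2}{-4 - 2} \left(-14\right) = \frac{1}{-6} \cdot 2 \left(-14\right) = \left(- \frac{1}{6}\right) 2 \left(-14\right) = \left(- \frac{1}{3}\right) \left(-14\right) = \frac{14}{3}$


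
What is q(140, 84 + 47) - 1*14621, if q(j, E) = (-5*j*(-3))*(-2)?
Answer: -18821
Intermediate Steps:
q(j, E) = -30*j (q(j, E) = (15*j)*(-2) = -30*j)
q(140, 84 + 47) - 1*14621 = -30*140 - 1*14621 = -4200 - 14621 = -18821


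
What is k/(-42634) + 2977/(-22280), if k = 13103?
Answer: -209428129/474942760 ≈ -0.44095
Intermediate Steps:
k/(-42634) + 2977/(-22280) = 13103/(-42634) + 2977/(-22280) = 13103*(-1/42634) + 2977*(-1/22280) = -13103/42634 - 2977/22280 = -209428129/474942760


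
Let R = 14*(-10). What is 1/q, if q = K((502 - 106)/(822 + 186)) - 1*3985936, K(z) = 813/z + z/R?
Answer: -43120/171784325561 ≈ -2.5101e-7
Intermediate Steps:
R = -140
K(z) = 813/z - z/140 (K(z) = 813/z + z/(-140) = 813/z + z*(-1/140) = 813/z - z/140)
q = -171784325561/43120 (q = (813/(((502 - 106)/(822 + 186))) - (502 - 106)/(140*(822 + 186))) - 1*3985936 = (813/((396/1008)) - 99/(35*1008)) - 3985936 = (813/((396*(1/1008))) - 99/(35*1008)) - 3985936 = (813/(11/28) - 1/140*11/28) - 3985936 = (813*(28/11) - 11/3920) - 3985936 = (22764/11 - 11/3920) - 3985936 = 89234759/43120 - 3985936 = -171784325561/43120 ≈ -3.9839e+6)
1/q = 1/(-171784325561/43120) = -43120/171784325561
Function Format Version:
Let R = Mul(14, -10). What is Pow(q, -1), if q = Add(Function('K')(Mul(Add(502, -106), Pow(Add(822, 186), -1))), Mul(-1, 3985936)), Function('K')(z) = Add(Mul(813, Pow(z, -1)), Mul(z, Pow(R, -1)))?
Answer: Rational(-43120, 171784325561) ≈ -2.5101e-7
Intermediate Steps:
R = -140
Function('K')(z) = Add(Mul(813, Pow(z, -1)), Mul(Rational(-1, 140), z)) (Function('K')(z) = Add(Mul(813, Pow(z, -1)), Mul(z, Pow(-140, -1))) = Add(Mul(813, Pow(z, -1)), Mul(z, Rational(-1, 140))) = Add(Mul(813, Pow(z, -1)), Mul(Rational(-1, 140), z)))
q = Rational(-171784325561, 43120) (q = Add(Add(Mul(813, Pow(Mul(Add(502, -106), Pow(Add(822, 186), -1)), -1)), Mul(Rational(-1, 140), Mul(Add(502, -106), Pow(Add(822, 186), -1)))), Mul(-1, 3985936)) = Add(Add(Mul(813, Pow(Mul(396, Pow(1008, -1)), -1)), Mul(Rational(-1, 140), Mul(396, Pow(1008, -1)))), -3985936) = Add(Add(Mul(813, Pow(Mul(396, Rational(1, 1008)), -1)), Mul(Rational(-1, 140), Mul(396, Rational(1, 1008)))), -3985936) = Add(Add(Mul(813, Pow(Rational(11, 28), -1)), Mul(Rational(-1, 140), Rational(11, 28))), -3985936) = Add(Add(Mul(813, Rational(28, 11)), Rational(-11, 3920)), -3985936) = Add(Add(Rational(22764, 11), Rational(-11, 3920)), -3985936) = Add(Rational(89234759, 43120), -3985936) = Rational(-171784325561, 43120) ≈ -3.9839e+6)
Pow(q, -1) = Pow(Rational(-171784325561, 43120), -1) = Rational(-43120, 171784325561)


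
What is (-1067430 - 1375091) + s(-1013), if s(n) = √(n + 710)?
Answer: -2442521 + I*√303 ≈ -2.4425e+6 + 17.407*I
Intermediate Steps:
s(n) = √(710 + n)
(-1067430 - 1375091) + s(-1013) = (-1067430 - 1375091) + √(710 - 1013) = -2442521 + √(-303) = -2442521 + I*√303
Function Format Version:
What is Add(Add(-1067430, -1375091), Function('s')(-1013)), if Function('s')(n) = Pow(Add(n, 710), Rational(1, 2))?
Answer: Add(-2442521, Mul(I, Pow(303, Rational(1, 2)))) ≈ Add(-2.4425e+6, Mul(17.407, I))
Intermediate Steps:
Function('s')(n) = Pow(Add(710, n), Rational(1, 2))
Add(Add(-1067430, -1375091), Function('s')(-1013)) = Add(Add(-1067430, -1375091), Pow(Add(710, -1013), Rational(1, 2))) = Add(-2442521, Pow(-303, Rational(1, 2))) = Add(-2442521, Mul(I, Pow(303, Rational(1, 2))))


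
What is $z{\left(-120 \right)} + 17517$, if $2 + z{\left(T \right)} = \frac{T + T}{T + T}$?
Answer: $17516$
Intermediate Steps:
$z{\left(T \right)} = -1$ ($z{\left(T \right)} = -2 + \frac{T + T}{T + T} = -2 + \frac{2 T}{2 T} = -2 + 2 T \frac{1}{2 T} = -2 + 1 = -1$)
$z{\left(-120 \right)} + 17517 = -1 + 17517 = 17516$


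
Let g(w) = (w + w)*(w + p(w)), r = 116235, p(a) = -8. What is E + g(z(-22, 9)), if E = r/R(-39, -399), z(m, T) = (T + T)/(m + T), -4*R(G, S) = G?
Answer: 2019132/169 ≈ 11948.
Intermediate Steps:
R(G, S) = -G/4
z(m, T) = 2*T/(T + m) (z(m, T) = (2*T)/(T + m) = 2*T/(T + m))
g(w) = 2*w*(-8 + w) (g(w) = (w + w)*(w - 8) = (2*w)*(-8 + w) = 2*w*(-8 + w))
E = 154980/13 (E = 116235/((-1/4*(-39))) = 116235/(39/4) = 116235*(4/39) = 154980/13 ≈ 11922.)
E + g(z(-22, 9)) = 154980/13 + 2*(2*9/(9 - 22))*(-8 + 2*9/(9 - 22)) = 154980/13 + 2*(2*9/(-13))*(-8 + 2*9/(-13)) = 154980/13 + 2*(2*9*(-1/13))*(-8 + 2*9*(-1/13)) = 154980/13 + 2*(-18/13)*(-8 - 18/13) = 154980/13 + 2*(-18/13)*(-122/13) = 154980/13 + 4392/169 = 2019132/169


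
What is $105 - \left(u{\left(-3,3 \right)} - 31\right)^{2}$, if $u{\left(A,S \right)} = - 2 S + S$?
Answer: $-1051$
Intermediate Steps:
$u{\left(A,S \right)} = - S$
$105 - \left(u{\left(-3,3 \right)} - 31\right)^{2} = 105 - \left(\left(-1\right) 3 - 31\right)^{2} = 105 - \left(-3 - 31\right)^{2} = 105 - \left(-34\right)^{2} = 105 - 1156 = -1051$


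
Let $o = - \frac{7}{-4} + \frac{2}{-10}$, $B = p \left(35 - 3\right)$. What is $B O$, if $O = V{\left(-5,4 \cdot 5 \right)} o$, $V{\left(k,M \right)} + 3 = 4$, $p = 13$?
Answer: $\frac{3224}{5} \approx 644.8$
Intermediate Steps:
$V{\left(k,M \right)} = 1$ ($V{\left(k,M \right)} = -3 + 4 = 1$)
$B = 416$ ($B = 13 \left(35 - 3\right) = 13 \cdot 32 = 416$)
$o = \frac{31}{20}$ ($o = \left(-7\right) \left(- \frac{1}{4}\right) + 2 \left(- \frac{1}{10}\right) = \frac{7}{4} - \frac{1}{5} = \frac{31}{20} \approx 1.55$)
$O = \frac{31}{20}$ ($O = 1 \cdot \frac{31}{20} = \frac{31}{20} \approx 1.55$)
$B O = 416 \cdot \frac{31}{20} = \frac{3224}{5}$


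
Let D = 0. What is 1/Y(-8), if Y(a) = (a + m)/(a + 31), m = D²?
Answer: -23/8 ≈ -2.8750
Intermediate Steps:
m = 0 (m = 0² = 0)
Y(a) = a/(31 + a) (Y(a) = (a + 0)/(a + 31) = a/(31 + a))
1/Y(-8) = 1/(-8/(31 - 8)) = 1/(-8/23) = -23/8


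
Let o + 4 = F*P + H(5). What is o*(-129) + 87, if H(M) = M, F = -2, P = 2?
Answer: 474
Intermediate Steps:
o = -3 (o = -4 + (-2*2 + 5) = -4 + (-4 + 5) = -4 + 1 = -3)
o*(-129) + 87 = -3*(-129) + 87 = 387 + 87 = 474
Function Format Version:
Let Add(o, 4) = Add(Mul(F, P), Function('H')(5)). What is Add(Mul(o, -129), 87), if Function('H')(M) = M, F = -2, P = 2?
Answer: 474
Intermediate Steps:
o = -3 (o = Add(-4, Add(Mul(-2, 2), 5)) = Add(-4, Add(-4, 5)) = Add(-4, 1) = -3)
Add(Mul(o, -129), 87) = Add(Mul(-3, -129), 87) = Add(387, 87) = 474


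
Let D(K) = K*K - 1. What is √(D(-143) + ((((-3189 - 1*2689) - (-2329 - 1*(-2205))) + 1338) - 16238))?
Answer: I*√206 ≈ 14.353*I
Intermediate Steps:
D(K) = -1 + K² (D(K) = K² - 1 = -1 + K²)
√(D(-143) + ((((-3189 - 1*2689) - (-2329 - 1*(-2205))) + 1338) - 16238)) = √((-1 + (-143)²) + ((((-3189 - 1*2689) - (-2329 - 1*(-2205))) + 1338) - 16238)) = √((-1 + 20449) + ((((-3189 - 2689) - (-2329 + 2205)) + 1338) - 16238)) = √(20448 + (((-5878 - 1*(-124)) + 1338) - 16238)) = √(20448 + (((-5878 + 124) + 1338) - 16238)) = √(20448 + ((-5754 + 1338) - 16238)) = √(20448 + (-4416 - 16238)) = √(20448 - 20654) = √(-206) = I*√206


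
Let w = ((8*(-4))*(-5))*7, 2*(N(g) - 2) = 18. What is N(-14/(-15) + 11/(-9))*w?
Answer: 12320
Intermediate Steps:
N(g) = 11 (N(g) = 2 + (1/2)*18 = 2 + 9 = 11)
w = 1120 (w = -32*(-5)*7 = 160*7 = 1120)
N(-14/(-15) + 11/(-9))*w = 11*1120 = 12320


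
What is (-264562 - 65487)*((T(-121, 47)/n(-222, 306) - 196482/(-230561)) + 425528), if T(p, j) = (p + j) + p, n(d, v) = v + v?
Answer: -6605765044558482455/47034444 ≈ -1.4045e+11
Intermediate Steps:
n(d, v) = 2*v
T(p, j) = j + 2*p (T(p, j) = (j + p) + p = j + 2*p)
(-264562 - 65487)*((T(-121, 47)/n(-222, 306) - 196482/(-230561)) + 425528) = (-264562 - 65487)*(((47 + 2*(-121))/((2*306)) - 196482/(-230561)) + 425528) = -330049*(((47 - 242)/612 - 196482*(-1/230561)) + 425528) = -330049*((-195*1/612 + 196482/230561) + 425528) = -330049*((-65/204 + 196482/230561) + 425528) = -330049*(25095863/47034444 + 425528) = -330049*20014497982295/47034444 = -6605765044558482455/47034444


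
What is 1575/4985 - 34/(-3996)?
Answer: 646319/1992006 ≈ 0.32446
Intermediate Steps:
1575/4985 - 34/(-3996) = 1575*(1/4985) - 34*(-1/3996) = 315/997 + 17/1998 = 646319/1992006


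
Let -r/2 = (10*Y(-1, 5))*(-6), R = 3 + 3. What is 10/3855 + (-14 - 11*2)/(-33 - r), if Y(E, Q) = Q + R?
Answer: 10154/347721 ≈ 0.029202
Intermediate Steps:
R = 6
Y(E, Q) = 6 + Q (Y(E, Q) = Q + 6 = 6 + Q)
r = 1320 (r = -2*10*(6 + 5)*(-6) = -2*10*11*(-6) = -220*(-6) = -2*(-660) = 1320)
10/3855 + (-14 - 11*2)/(-33 - r) = 10/3855 + (-14 - 11*2)/(-33 - 1*1320) = 10*(1/3855) + (-14 - 22)/(-33 - 1320) = 2/771 - 36/(-1353) = 2/771 - 36*(-1/1353) = 2/771 + 12/451 = 10154/347721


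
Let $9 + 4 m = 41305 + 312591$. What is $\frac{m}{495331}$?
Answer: $\frac{353887}{1981324} \approx 0.17861$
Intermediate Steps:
$m = \frac{353887}{4}$ ($m = - \frac{9}{4} + \frac{41305 + 312591}{4} = - \frac{9}{4} + \frac{1}{4} \cdot 353896 = - \frac{9}{4} + 88474 = \frac{353887}{4} \approx 88472.0$)
$\frac{m}{495331} = \frac{353887}{4 \cdot 495331} = \frac{353887}{4} \cdot \frac{1}{495331} = \frac{353887}{1981324}$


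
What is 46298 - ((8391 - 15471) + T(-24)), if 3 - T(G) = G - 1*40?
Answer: 53311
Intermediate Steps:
T(G) = 43 - G (T(G) = 3 - (G - 1*40) = 3 - (G - 40) = 3 - (-40 + G) = 3 + (40 - G) = 43 - G)
46298 - ((8391 - 15471) + T(-24)) = 46298 - ((8391 - 15471) + (43 - 1*(-24))) = 46298 - (-7080 + (43 + 24)) = 46298 - (-7080 + 67) = 46298 - 1*(-7013) = 46298 + 7013 = 53311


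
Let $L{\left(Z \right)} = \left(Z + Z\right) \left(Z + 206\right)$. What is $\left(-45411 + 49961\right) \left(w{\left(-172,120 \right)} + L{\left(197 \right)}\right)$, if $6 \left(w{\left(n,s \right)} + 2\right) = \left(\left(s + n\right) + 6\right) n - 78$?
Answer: $\frac{2185169350}{3} \approx 7.2839 \cdot 10^{8}$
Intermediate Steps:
$L{\left(Z \right)} = 2 Z \left(206 + Z\right)$
$w{\left(n,s \right)} = -15 + \frac{n \left(6 + n + s\right)}{6}$ ($w{\left(n,s \right)} = -2 + \frac{\left(\left(s + n\right) + 6\right) n - 78}{6} = -2 + \frac{\left(\left(n + s\right) + 6\right) n - 78}{6} = -2 + \frac{\left(6 + n + s\right) n - 78}{6} = -2 + \frac{n \left(6 + n + s\right) - 78}{6} = -2 + \frac{-78 + n \left(6 + n + s\right)}{6} = -2 + \left(-13 + \frac{n \left(6 + n + s\right)}{6}\right) = -15 + \frac{n \left(6 + n + s\right)}{6}$)
$\left(-45411 + 49961\right) \left(w{\left(-172,120 \right)} + L{\left(197 \right)}\right) = \left(-45411 + 49961\right) \left(\left(-15 - 172 + \frac{\left(-172\right)^{2}}{6} + \frac{1}{6} \left(-172\right) 120\right) + 2 \cdot 197 \left(206 + 197\right)\right) = 4550 \left(\left(-15 - 172 + \frac{1}{6} \cdot 29584 - 3440\right) + 2 \cdot 197 \cdot 403\right) = 4550 \left(\left(-15 - 172 + \frac{14792}{3} - 3440\right) + 158782\right) = 4550 \left(\frac{3911}{3} + 158782\right) = 4550 \cdot \frac{480257}{3} = \frac{2185169350}{3}$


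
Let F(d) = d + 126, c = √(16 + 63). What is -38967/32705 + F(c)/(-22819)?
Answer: -28816413/24074045 - √79/22819 ≈ -1.1974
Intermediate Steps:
c = √79 ≈ 8.8882
F(d) = 126 + d
-38967/32705 + F(c)/(-22819) = -38967/32705 + (126 + √79)/(-22819) = -38967*1/32705 + (126 + √79)*(-1/22819) = -1257/1055 + (-126/22819 - √79/22819) = -28816413/24074045 - √79/22819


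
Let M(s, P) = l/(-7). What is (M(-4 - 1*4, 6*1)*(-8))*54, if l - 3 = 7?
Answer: 4320/7 ≈ 617.14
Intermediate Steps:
l = 10 (l = 3 + 7 = 10)
M(s, P) = -10/7 (M(s, P) = 10/(-7) = 10*(-1/7) = -10/7)
(M(-4 - 1*4, 6*1)*(-8))*54 = -10/7*(-8)*54 = (80/7)*54 = 4320/7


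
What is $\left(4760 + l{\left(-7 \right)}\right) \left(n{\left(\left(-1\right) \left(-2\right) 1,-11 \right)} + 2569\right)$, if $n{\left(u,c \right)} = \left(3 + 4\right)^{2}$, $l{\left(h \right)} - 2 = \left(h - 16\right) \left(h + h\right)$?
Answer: $13309912$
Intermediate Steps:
$l{\left(h \right)} = 2 + 2 h \left(-16 + h\right)$ ($l{\left(h \right)} = 2 + \left(h - 16\right) \left(h + h\right) = 2 + \left(-16 + h\right) 2 h = 2 + 2 h \left(-16 + h\right)$)
$n{\left(u,c \right)} = 49$ ($n{\left(u,c \right)} = 7^{2} = 49$)
$\left(4760 + l{\left(-7 \right)}\right) \left(n{\left(\left(-1\right) \left(-2\right) 1,-11 \right)} + 2569\right) = \left(4760 + \left(2 - -224 + 2 \left(-7\right)^{2}\right)\right) \left(49 + 2569\right) = \left(4760 + \left(2 + 224 + 2 \cdot 49\right)\right) 2618 = \left(4760 + \left(2 + 224 + 98\right)\right) 2618 = \left(4760 + 324\right) 2618 = 5084 \cdot 2618 = 13309912$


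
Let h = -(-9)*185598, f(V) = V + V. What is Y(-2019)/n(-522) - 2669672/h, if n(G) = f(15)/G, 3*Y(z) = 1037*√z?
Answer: -1334836/835191 - 30073*I*√2019/5 ≈ -1.5982 - 2.7026e+5*I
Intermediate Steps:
f(V) = 2*V
Y(z) = 1037*√z/3 (Y(z) = (1037*√z)/3 = 1037*√z/3)
h = 1670382 (h = -9*(-185598) = 1670382)
n(G) = 30/G (n(G) = (2*15)/G = 30/G)
Y(-2019)/n(-522) - 2669672/h = (1037*√(-2019)/3)/((30/(-522))) - 2669672/1670382 = (1037*(I*√2019)/3)/((30*(-1/522))) - 2669672*1/1670382 = (1037*I*√2019/3)/(-5/87) - 1334836/835191 = (1037*I*√2019/3)*(-87/5) - 1334836/835191 = -30073*I*√2019/5 - 1334836/835191 = -1334836/835191 - 30073*I*√2019/5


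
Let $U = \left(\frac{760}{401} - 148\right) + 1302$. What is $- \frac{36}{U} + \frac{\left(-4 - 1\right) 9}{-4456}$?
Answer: $- \frac{21734343}{1032709192} \approx -0.021046$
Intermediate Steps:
$U = \frac{463514}{401}$ ($U = \left(760 \cdot \frac{1}{401} - 148\right) + 1302 = \left(\frac{760}{401} - 148\right) + 1302 = - \frac{58588}{401} + 1302 = \frac{463514}{401} \approx 1155.9$)
$- \frac{36}{U} + \frac{\left(-4 - 1\right) 9}{-4456} = - \frac{36}{\frac{463514}{401}} + \frac{\left(-4 - 1\right) 9}{-4456} = \left(-36\right) \frac{401}{463514} + \left(-5\right) 9 \left(- \frac{1}{4456}\right) = - \frac{7218}{231757} - - \frac{45}{4456} = - \frac{7218}{231757} + \frac{45}{4456} = - \frac{21734343}{1032709192}$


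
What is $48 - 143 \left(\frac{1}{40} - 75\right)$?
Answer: $\frac{430777}{40} \approx 10769.0$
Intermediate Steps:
$48 - 143 \left(\frac{1}{40} - 75\right) = 48 - - \frac{428857}{40} = 48 + \frac{428857}{40} = \frac{430777}{40}$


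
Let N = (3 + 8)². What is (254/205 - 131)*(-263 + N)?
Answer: 3777342/205 ≈ 18426.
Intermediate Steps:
N = 121 (N = 11² = 121)
(254/205 - 131)*(-263 + N) = (254/205 - 131)*(-263 + 121) = (254*(1/205) - 131)*(-142) = (254/205 - 131)*(-142) = -26601/205*(-142) = 3777342/205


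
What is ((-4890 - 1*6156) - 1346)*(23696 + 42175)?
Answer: -816273432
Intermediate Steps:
((-4890 - 1*6156) - 1346)*(23696 + 42175) = ((-4890 - 6156) - 1346)*65871 = (-11046 - 1346)*65871 = -12392*65871 = -816273432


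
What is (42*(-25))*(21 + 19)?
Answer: -42000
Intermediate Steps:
(42*(-25))*(21 + 19) = -1050*40 = -42000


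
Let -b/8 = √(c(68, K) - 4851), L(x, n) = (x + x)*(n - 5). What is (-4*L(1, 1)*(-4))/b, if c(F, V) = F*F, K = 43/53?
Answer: -16*I*√227/227 ≈ -1.062*I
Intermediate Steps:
K = 43/53 (K = 43*(1/53) = 43/53 ≈ 0.81132)
L(x, n) = 2*x*(-5 + n) (L(x, n) = (2*x)*(-5 + n) = 2*x*(-5 + n))
c(F, V) = F²
b = -8*I*√227 (b = -8*√(68² - 4851) = -8*√(4624 - 4851) = -8*I*√227 ≈ -120.53*I)
(-4*L(1, 1)*(-4))/b = (-8*(-5 + 1)*(-4))/((-8*I*√227)) = (-8*(-4)*(-4))*(I*√227/1816) = (-4*(-8)*(-4))*(I*√227/1816) = (32*(-4))*(I*√227/1816) = -16*I*√227/227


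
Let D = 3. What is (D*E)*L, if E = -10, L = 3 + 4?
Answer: -210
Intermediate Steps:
L = 7
(D*E)*L = (3*(-10))*7 = -30*7 = -210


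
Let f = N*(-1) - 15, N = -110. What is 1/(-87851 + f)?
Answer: -1/87756 ≈ -1.1395e-5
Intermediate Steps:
f = 95 (f = -110*(-1) - 15 = 110 - 15 = 95)
1/(-87851 + f) = 1/(-87851 + 95) = 1/(-87756) = -1/87756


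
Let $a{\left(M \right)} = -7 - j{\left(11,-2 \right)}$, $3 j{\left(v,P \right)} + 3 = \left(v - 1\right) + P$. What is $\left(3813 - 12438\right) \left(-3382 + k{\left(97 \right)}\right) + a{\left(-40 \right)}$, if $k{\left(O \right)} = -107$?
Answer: $\frac{90277849}{3} \approx 3.0093 \cdot 10^{7}$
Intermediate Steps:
$j{\left(v,P \right)} = - \frac{4}{3} + \frac{P}{3} + \frac{v}{3}$ ($j{\left(v,P \right)} = -1 + \frac{\left(v - 1\right) + P}{3} = -1 + \frac{\left(-1 + v\right) + P}{3} = -1 + \frac{-1 + P + v}{3} = -1 + \left(- \frac{1}{3} + \frac{P}{3} + \frac{v}{3}\right) = - \frac{4}{3} + \frac{P}{3} + \frac{v}{3}$)
$a{\left(M \right)} = - \frac{26}{3}$ ($a{\left(M \right)} = -7 - \left(- \frac{4}{3} + \frac{1}{3} \left(-2\right) + \frac{1}{3} \cdot 11\right) = -7 - \left(- \frac{4}{3} - \frac{2}{3} + \frac{11}{3}\right) = -7 - \frac{5}{3} = - \frac{26}{3}$)
$\left(3813 - 12438\right) \left(-3382 + k{\left(97 \right)}\right) + a{\left(-40 \right)} = \left(3813 - 12438\right) \left(-3382 - 107\right) - \frac{26}{3} = \left(-8625\right) \left(-3489\right) - \frac{26}{3} = 30092625 - \frac{26}{3} = \frac{90277849}{3}$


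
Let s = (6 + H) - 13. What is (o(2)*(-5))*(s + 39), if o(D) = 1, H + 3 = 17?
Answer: -230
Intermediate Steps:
H = 14 (H = -3 + 17 = 14)
s = 7 (s = (6 + 14) - 13 = 20 - 13 = 7)
(o(2)*(-5))*(s + 39) = (1*(-5))*(7 + 39) = -5*46 = -230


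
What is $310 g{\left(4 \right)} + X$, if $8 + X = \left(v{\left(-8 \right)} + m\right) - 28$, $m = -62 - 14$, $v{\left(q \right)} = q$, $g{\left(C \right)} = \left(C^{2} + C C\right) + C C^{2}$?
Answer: $29640$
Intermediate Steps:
$g{\left(C \right)} = C^{3} + 2 C^{2}$ ($g{\left(C \right)} = \left(C^{2} + C^{2}\right) + C^{3} = 2 C^{2} + C^{3} = C^{3} + 2 C^{2}$)
$m = -76$ ($m = -62 - 14 = -76$)
$X = -120$ ($X = -8 - 112 = -120$)
$310 g{\left(4 \right)} + X = 310 \cdot 4^{2} \left(2 + 4\right) - 120 = 310 \cdot 16 \cdot 6 - 120 = 310 \cdot 96 - 120 = 29760 - 120 = 29640$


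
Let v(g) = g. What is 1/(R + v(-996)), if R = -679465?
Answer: -1/680461 ≈ -1.4696e-6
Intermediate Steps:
1/(R + v(-996)) = 1/(-679465 - 996) = 1/(-680461) = -1/680461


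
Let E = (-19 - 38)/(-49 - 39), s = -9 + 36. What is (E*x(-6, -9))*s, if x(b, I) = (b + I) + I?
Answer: -4617/11 ≈ -419.73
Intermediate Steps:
x(b, I) = b + 2*I (x(b, I) = (I + b) + I = b + 2*I)
s = 27
E = 57/88 (E = -57/(-88) = -57*(-1/88) = 57/88 ≈ 0.64773)
(E*x(-6, -9))*s = (57*(-6 + 2*(-9))/88)*27 = (57*(-6 - 18)/88)*27 = ((57/88)*(-24))*27 = -171/11*27 = -4617/11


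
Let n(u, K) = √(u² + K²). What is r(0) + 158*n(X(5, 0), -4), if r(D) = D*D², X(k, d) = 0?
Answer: 632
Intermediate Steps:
r(D) = D³
n(u, K) = √(K² + u²)
r(0) + 158*n(X(5, 0), -4) = 0³ + 158*√((-4)² + 0²) = 0 + 158*√(16 + 0) = 0 + 158*√16 = 0 + 158*4 = 0 + 632 = 632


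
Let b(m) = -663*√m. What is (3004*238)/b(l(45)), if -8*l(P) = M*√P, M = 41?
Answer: 84112*I*5^(¾)*√246/23985 ≈ 183.91*I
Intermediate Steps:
l(P) = -41*√P/8
(3004*238)/b(l(45)) = (3004*238)/((-663*I*5^(¼)*√246/4)) = 714952/((-663*√82*(I*√3*5^(¼))/4)) = 714952/((-663*I*√246*(2*5^(¼))/8)) = 714952/((-663*I*√246*2*5^(¼)/8)) = 714952/((-663*I*5^(¼)*√246/4)) = 714952*(2*I*5^(¾)*√246/407745) = 84112*I*5^(¾)*√246/23985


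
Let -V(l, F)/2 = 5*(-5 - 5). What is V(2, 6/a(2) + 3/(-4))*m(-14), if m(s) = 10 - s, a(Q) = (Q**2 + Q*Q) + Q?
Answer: 2400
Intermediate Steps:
a(Q) = Q + 2*Q**2 (a(Q) = (Q**2 + Q**2) + Q = 2*Q**2 + Q = Q + 2*Q**2)
V(l, F) = 100 (V(l, F) = -10*(-5 - 5) = -10*(-10) = -2*(-50) = 100)
V(2, 6/a(2) + 3/(-4))*m(-14) = 100*(10 - 1*(-14)) = 100*(10 + 14) = 100*24 = 2400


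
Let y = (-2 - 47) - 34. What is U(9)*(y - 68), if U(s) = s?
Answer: -1359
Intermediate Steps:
y = -83 (y = -49 - 34 = -83)
U(9)*(y - 68) = 9*(-83 - 68) = 9*(-151) = -1359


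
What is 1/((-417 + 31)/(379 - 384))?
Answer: 5/386 ≈ 0.012953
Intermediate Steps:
1/((-417 + 31)/(379 - 384)) = 1/(-386/(-5)) = 1/(-386*(-⅕)) = 1/(386/5) = 5/386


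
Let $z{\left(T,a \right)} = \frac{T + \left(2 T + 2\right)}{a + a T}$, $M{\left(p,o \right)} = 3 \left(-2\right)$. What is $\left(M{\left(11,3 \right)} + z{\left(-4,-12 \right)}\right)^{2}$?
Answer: $\frac{12769}{324} \approx 39.411$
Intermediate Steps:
$M{\left(p,o \right)} = -6$
$z{\left(T,a \right)} = \frac{2 + 3 T}{a + T a}$ ($z{\left(T,a \right)} = \frac{T + \left(2 + 2 T\right)}{a + T a} = \frac{2 + 3 T}{a + T a}$)
$\left(M{\left(11,3 \right)} + z{\left(-4,-12 \right)}\right)^{2} = \left(-6 + \frac{2 + 3 \left(-4\right)}{\left(-12\right) \left(1 - 4\right)}\right)^{2} = \left(-6 - \frac{2 - 12}{12 \left(-3\right)}\right)^{2} = \left(-6 - \left(- \frac{1}{36}\right) \left(-10\right)\right)^{2} = \left(-6 - \frac{5}{18}\right)^{2} = \left(- \frac{113}{18}\right)^{2} = \frac{12769}{324}$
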